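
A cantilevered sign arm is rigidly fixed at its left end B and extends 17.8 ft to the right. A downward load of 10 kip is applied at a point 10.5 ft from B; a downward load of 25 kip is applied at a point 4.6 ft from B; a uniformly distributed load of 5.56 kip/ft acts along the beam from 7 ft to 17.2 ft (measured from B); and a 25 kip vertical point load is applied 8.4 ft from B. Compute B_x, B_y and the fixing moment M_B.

B_x = 0, B_y = 116.7 kip, M_B = 1116 kip·ft

Resultant of the distributed load: 5.56 × 10.2 = 56.712 kip at 12.1 ft from B.
ΣF_x = 0: B_x = 0.
ΣF_y = 0: B_y − 10 − 25 − 5.56·10.2 − 25 = 0 → B_y = 116.7 kip.
ΣM about B: M_B − 10·10.5 − 25·4.6 − (5.56·10.2)·12.1 − 25·8.4 = 0 → M_B = 1116 kip·ft.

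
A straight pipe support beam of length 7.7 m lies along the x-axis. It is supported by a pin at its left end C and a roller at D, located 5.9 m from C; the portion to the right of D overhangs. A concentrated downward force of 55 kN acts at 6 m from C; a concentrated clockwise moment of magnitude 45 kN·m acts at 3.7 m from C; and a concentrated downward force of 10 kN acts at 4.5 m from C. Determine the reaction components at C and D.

C_x = 0, C_y = -6.186 kN, D_y = 71.19 kN

Moments about C: D_y·5.9 − 55·6 − 45 − 10·4.5 = 0 → D_y = 420/5.9 = 71.1864 ≈ 71.19 kN.
ΣF_y = 0: C_y + 71.1864 − 55 − 10 = 0 → C_y = -6.186 kN.
ΣF_x = 0: no horizontal applied forces, so C_x = 0.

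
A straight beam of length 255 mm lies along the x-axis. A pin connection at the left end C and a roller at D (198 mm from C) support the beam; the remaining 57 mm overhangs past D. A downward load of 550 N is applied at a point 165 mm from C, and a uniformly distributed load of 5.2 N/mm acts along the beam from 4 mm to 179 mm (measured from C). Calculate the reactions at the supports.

C_x = 0, C_y = 581.1 N, D_y = 878.9 N

Resultant of the distributed load: 5.2 × 175 = 910 N at 91.5 mm from C.
ΣM about C: D_y·198 − 550·165 − (5.2·175)·91.5 = 0 → D_y = 174015/198 = 878.864 ≈ 878.9 N.
ΣF_y = 0: C_y + 878.864 − 550 − 5.2·175 = 0 → C_y = 581.1 N.
ΣF_x = 0: no horizontal applied forces, so C_x = 0.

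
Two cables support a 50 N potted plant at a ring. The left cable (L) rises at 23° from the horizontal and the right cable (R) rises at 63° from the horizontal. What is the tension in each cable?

T_L = 22.75 N, T_R = 46.14 N

ΣF_x = 0: −T_L·cos23° + T_R·cos63° = 0 → T_R = 2.02759·T_L.
ΣF_y = 0: T_L·sin23° + T_R·sin63° = 50.
Substitute: T_L·(0.390731 + 2.02759·0.891007) = 50 → T_L = 22.7549 ≈ 22.75 N.
Then T_R = 2.02759 × 22.7549 = 46.14 N.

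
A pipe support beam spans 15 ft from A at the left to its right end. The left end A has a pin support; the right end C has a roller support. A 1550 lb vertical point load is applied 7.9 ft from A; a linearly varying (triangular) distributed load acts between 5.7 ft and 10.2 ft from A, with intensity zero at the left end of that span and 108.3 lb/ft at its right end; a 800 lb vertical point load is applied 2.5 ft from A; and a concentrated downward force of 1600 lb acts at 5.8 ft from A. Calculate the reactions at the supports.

A_x = 0, A_y = 2484 lb, C_y = 1710 lb

Resultant of the triangular load: ½ × 108.3 × 4.5 = 243.675 lb, acting at 8.7 ft from A (one-third of the span from the peak).
Taking moments about A: C_y·15 − 1550·7.9 − (½·108.3·4.5)·8.7 − 800·2.5 − 1600·5.8 = 0 → C_y = 25644.9725/15 = 1709.66 ≈ 1710 lb.
ΣF_y = 0: A_y + 1709.66 − 1550 − ½·108.3·4.5 − 800 − 1600 = 0 → A_y = 2484 lb.
ΣF_x = 0: no horizontal applied forces, so A_x = 0.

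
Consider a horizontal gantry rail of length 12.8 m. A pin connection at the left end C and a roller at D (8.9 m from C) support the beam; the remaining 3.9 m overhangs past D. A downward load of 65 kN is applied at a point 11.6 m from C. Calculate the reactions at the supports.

Taking moments about C: D_y·8.9 − 65·11.6 = 0 → D_y = 754/8.9 = 84.7191 ≈ 84.72 kN.
ΣF_y = 0: C_y + 84.7191 − 65 = 0 → C_y = -19.72 kN.
ΣF_x = 0: no horizontal applied forces, so C_x = 0.

C_x = 0, C_y = -19.72 kN, D_y = 84.72 kN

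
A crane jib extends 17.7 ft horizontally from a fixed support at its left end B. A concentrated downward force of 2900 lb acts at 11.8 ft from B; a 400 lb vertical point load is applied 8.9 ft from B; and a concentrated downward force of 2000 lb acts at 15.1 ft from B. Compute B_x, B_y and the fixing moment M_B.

ΣF_x = 0: B_x = 0.
ΣF_y = 0: B_y − 2900 − 400 − 2000 = 0 → B_y = 5300 lb.
ΣM about B: M_B − 2900·11.8 − 400·8.9 − 2000·15.1 = 0 → M_B = 67980 lb·ft.

B_x = 0, B_y = 5300 lb, M_B = 67980 lb·ft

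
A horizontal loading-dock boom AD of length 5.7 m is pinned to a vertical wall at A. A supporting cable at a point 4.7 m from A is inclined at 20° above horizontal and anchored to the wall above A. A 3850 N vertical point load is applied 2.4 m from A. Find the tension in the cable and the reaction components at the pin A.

ΣM about A: T·sin20°·4.7 − 3850·2.4 = 0 → T = 9240/(4.7·0.34202) = 5748.08 ≈ 5748 N.
ΣF_x = 0: A_x − T·cos20° = 0 → A_x = 5748.08 × 0.939693 = 5401 N.
ΣF_y = 0: A_y + T·sin20° − 3850 = 0 → A_y = 3850 − 5748.08 × 0.34202 = 1884 N.

T = 5748 N, A_x = 5401 N, A_y = 1884 N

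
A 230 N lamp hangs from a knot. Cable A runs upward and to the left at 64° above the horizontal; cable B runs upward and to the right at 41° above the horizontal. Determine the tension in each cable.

T_A = 179.7 N, T_B = 104.4 N

ΣF_x = 0: −T_A·cos64° + T_B·cos41° = 0 → T_B = 0.580847·T_A.
ΣF_y = 0: T_A·sin64° + T_B·sin41° = 230.
Substitute: T_A·(0.898794 + 0.580847·0.656059) = 230 → T_A = 179.707 ≈ 179.7 N.
Then T_B = 0.580847 × 179.707 = 104.4 N.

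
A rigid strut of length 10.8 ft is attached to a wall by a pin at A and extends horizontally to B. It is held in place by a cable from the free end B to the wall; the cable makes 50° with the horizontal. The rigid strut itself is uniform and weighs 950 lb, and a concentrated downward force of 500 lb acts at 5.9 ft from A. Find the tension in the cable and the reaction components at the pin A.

T = 976.6 lb, A_x = 627.8 lb, A_y = 701.9 lb

ΣM about A: T·sin50°·10.8 − 950·5.4 − 500·5.9 = 0 → T = 8080/(10.8·0.766044) = 976.639 ≈ 976.6 lb.
ΣF_x = 0: A_x − T·cos50° = 0 → A_x = 976.639 × 0.642788 = 627.8 lb.
ΣF_y = 0: A_y + T·sin50° − 950 − 500 = 0 → A_y = 1450 − 976.639 × 0.766044 = 701.9 lb.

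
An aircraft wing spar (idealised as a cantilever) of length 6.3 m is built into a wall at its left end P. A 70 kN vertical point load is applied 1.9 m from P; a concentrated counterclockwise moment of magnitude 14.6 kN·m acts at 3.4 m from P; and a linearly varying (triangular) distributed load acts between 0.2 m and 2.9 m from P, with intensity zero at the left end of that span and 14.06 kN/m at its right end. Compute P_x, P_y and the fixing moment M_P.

Resultant of the triangular load: ½ × 14.06 × 2.7 = 18.981 kN, acting at 2 m from P (one-third of the span from the peak).
ΣF_x = 0: P_x = 0.
ΣF_y = 0: P_y − 70 − ½·14.06·2.7 = 0 → P_y = 88.98 kN.
ΣM about P: M_P − 70·1.9 + 14.6 − (½·14.06·2.7)·2 = 0 → M_P = 156.4 kN·m.

P_x = 0, P_y = 88.98 kN, M_P = 156.4 kN·m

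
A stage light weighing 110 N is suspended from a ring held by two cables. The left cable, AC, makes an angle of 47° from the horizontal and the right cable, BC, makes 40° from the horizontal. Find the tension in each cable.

T_AC = 84.38 N, T_BC = 75.12 N

ΣF_x = 0: −T_AC·cos47° + T_BC·cos40° = 0 → T_BC = 0.890286·T_AC.
ΣF_y = 0: T_AC·sin47° + T_BC·sin40° = 110.
Substitute: T_AC·(0.731354 + 0.890286·0.642788) = 110 → T_AC = 84.3805 ≈ 84.38 N.
Then T_BC = 0.890286 × 84.3805 = 75.12 N.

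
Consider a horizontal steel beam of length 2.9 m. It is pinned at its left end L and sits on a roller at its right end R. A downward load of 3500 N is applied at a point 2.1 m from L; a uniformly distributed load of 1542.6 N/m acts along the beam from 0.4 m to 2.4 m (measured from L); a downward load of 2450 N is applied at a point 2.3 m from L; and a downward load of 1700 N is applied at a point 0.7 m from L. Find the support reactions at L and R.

L_x = 0, L_y = 4358 N, R_y = 6377 N

Resultant of the distributed load: 1542.6 × 2 = 3085.2 N at 1.4 m from L.
ΣM about L: R_y·2.9 − 3500·2.1 − (1542.6·2)·1.4 − 2450·2.3 − 1700·0.7 = 0 → R_y = 18494.28/2.9 = 6377.34 ≈ 6377 N.
ΣF_y = 0: L_y + 6377.34 − 3500 − 1542.6·2 − 2450 − 1700 = 0 → L_y = 4358 N.
ΣF_x = 0: no horizontal applied forces, so L_x = 0.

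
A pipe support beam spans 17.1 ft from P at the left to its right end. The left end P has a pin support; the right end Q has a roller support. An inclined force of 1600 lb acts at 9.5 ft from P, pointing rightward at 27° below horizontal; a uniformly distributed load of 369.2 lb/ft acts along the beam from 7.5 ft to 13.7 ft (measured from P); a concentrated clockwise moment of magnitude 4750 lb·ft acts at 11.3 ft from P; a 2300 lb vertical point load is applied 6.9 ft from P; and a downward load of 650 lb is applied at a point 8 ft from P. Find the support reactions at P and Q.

Resultant of the distributed load: 369.2 × 6.2 = 2289.04 lb at 10.6 ft from P.
Taking moments about P: Q_y·17.1 − 1600·sin27°·9.5 − (369.2·6.2)·10.6 − 4750 − 2300·6.9 − 650·8 = 0 → Q_y = 56984.5/17.1 = 3332.43 ≈ 3332 lb.
ΣF_y = 0: P_y + 3332.43 − 1600·sin27° − 369.2·6.2 − 2300 − 650 = 0 → P_y = 2633 lb.
ΣF_x = 0: P_x + 1600·cos27° = 0 → P_x = -1426 lb.

P_x = -1426 lb, P_y = 2633 lb, Q_y = 3332 lb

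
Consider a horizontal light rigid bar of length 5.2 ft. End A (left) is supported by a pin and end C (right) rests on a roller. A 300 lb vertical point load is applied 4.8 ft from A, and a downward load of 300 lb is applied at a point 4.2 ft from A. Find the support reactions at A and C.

ΣM about A: C_y·5.2 − 300·4.8 − 300·4.2 = 0 → C_y = 2700/5.2 = 519.231 ≈ 519.2 lb.
ΣF_y = 0: A_y + 519.231 − 300 − 300 = 0 → A_y = 80.77 lb.
ΣF_x = 0: no horizontal applied forces, so A_x = 0.

A_x = 0, A_y = 80.77 lb, C_y = 519.2 lb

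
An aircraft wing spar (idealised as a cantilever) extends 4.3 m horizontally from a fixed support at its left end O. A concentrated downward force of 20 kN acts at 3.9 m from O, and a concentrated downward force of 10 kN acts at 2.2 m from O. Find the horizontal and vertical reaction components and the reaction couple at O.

ΣF_x = 0: O_x = 0.
ΣF_y = 0: O_y − 20 − 10 = 0 → O_y = 30.00 kN.
ΣM about O: M_O − 20·3.9 − 10·2.2 = 0 → M_O = 100.0 kN·m.

O_x = 0, O_y = 30.00 kN, M_O = 100.0 kN·m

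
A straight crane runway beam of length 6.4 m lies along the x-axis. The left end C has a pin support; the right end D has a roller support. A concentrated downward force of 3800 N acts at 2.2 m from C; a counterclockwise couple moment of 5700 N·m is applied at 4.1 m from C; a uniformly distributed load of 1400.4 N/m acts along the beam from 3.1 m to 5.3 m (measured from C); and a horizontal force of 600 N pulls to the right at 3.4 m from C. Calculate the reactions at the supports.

Resultant of the distributed load: 1400.4 × 2.2 = 3080.88 N at 4.2 m from C.
ΣM about C: D_y·6.4 − 3800·2.2 + 5700 − (1400.4·2.2)·4.2 = 0 → D_y = 15599.696/6.4 = 2437.45 ≈ 2437 N.
ΣF_y = 0: C_y + 2437.45 − 3800 − 1400.4·2.2 = 0 → C_y = 4443 N.
ΣF_x = 0: C_x + 600 = 0 → C_x = -600.0 N.

C_x = -600.0 N, C_y = 4443 N, D_y = 2437 N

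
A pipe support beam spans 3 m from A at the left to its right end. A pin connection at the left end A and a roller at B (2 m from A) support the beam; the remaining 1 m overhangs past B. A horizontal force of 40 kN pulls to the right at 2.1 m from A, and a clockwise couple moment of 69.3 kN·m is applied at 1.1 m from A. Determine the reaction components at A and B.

A_x = -40.00 kN, A_y = -34.65 kN, B_y = 34.65 kN

Taking moments about A: B_y·2 − 69.3 = 0 → B_y = 69.3/2 = 34.65 kN.
ΣF_y = 0: A_y + 34.65  = 0 → A_y = -34.65 kN.
ΣF_x = 0: A_x + 40 = 0 → A_x = -40.00 kN.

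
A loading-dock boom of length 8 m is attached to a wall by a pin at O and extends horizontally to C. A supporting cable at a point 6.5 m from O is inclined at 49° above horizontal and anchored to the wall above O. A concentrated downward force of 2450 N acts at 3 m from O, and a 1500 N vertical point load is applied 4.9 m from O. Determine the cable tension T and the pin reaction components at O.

ΣM about O: T·sin49°·6.5 − 2450·3 − 1500·4.9 = 0 → T = 14700/(6.5·0.75471) = 2996.57 ≈ 2997 N.
ΣF_x = 0: O_x − T·cos49° = 0 → O_x = 2996.57 × 0.656059 = 1966 N.
ΣF_y = 0: O_y + T·sin49° − 2450 − 1500 = 0 → O_y = 3950 − 2996.57 × 0.75471 = 1688 N.

T = 2997 N, O_x = 1966 N, O_y = 1688 N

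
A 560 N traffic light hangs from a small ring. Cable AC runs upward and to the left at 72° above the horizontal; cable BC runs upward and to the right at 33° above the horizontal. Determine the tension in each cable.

ΣF_x = 0: −T_AC·cos72° + T_BC·cos33° = 0 → T_BC = 0.368461·T_AC.
ΣF_y = 0: T_AC·sin72° + T_BC·sin33° = 560.
Substitute: T_AC·(0.951057 + 0.368461·0.544639) = 560 → T_AC = 486.223 ≈ 486.2 N.
Then T_BC = 0.368461 × 486.223 = 179.2 N.

T_AC = 486.2 N, T_BC = 179.2 N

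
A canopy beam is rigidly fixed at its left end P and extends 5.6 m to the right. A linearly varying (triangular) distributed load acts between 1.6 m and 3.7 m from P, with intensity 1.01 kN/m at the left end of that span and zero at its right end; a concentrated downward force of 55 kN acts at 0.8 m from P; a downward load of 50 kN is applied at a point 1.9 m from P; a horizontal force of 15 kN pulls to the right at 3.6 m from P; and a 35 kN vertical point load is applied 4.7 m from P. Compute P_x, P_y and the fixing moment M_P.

P_x = -15.00 kN, P_y = 141.1 kN, M_P = 305.9 kN·m

Resultant of the triangular load: ½ × 1.01 × 2.1 = 1.0605 kN, acting at 2.3 m from P (one-third of the span from the peak).
ΣF_x = 0: P_x + 15 = 0 → P_x = -15.00 kN.
ΣF_y = 0: P_y − ½·1.01·2.1 − 55 − 50 − 35 = 0 → P_y = 141.1 kN.
ΣM about P: M_P − (½·1.01·2.1)·2.3 − 55·0.8 − 50·1.9 − 35·4.7 = 0 → M_P = 305.9 kN·m.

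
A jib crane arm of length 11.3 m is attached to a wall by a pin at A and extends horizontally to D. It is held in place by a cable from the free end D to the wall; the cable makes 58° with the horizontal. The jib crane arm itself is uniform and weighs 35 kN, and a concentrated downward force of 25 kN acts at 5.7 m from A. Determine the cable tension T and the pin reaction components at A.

T = 35.51 kN, A_x = 18.82 kN, A_y = 29.89 kN

ΣM about A: T·sin58°·11.3 − 35·5.65 − 25·5.7 = 0 → T = 340.25/(11.3·0.848048) = 35.5058 ≈ 35.51 kN.
ΣF_x = 0: A_x − T·cos58° = 0 → A_x = 35.5058 × 0.529919 = 18.82 kN.
ΣF_y = 0: A_y + T·sin58° − 35 − 25 = 0 → A_y = 60 − 35.5058 × 0.848048 = 29.89 kN.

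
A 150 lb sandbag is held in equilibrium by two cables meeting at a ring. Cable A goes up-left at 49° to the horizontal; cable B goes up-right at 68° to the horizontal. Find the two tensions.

T_A = 63.06 lb, T_B = 110.4 lb

ΣF_x = 0: −T_A·cos49° + T_B·cos68° = 0 → T_B = 1.75133·T_A.
ΣF_y = 0: T_A·sin49° + T_B·sin68° = 150.
Substitute: T_A·(0.75471 + 1.75133·0.927184) = 150 → T_A = 63.0646 ≈ 63.06 lb.
Then T_B = 1.75133 × 63.0646 = 110.4 lb.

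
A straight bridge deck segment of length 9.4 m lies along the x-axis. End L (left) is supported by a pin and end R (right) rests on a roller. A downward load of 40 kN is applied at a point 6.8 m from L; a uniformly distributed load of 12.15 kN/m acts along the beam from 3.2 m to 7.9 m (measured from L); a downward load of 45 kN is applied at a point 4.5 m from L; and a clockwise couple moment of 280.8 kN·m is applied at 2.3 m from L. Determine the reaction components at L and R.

Resultant of the distributed load: 12.15 × 4.7 = 57.105 kN at 5.55 m from L.
Moments about L: R_y·9.4 − 40·6.8 − (12.15·4.7)·5.55 − 45·4.5 − 280.8 = 0 → R_y = 1072.23275/9.4 = 114.067 ≈ 114.1 kN.
ΣF_y = 0: L_y + 114.067 − 40 − 12.15·4.7 − 45 = 0 → L_y = 28.04 kN.
ΣF_x = 0: no horizontal applied forces, so L_x = 0.

L_x = 0, L_y = 28.04 kN, R_y = 114.1 kN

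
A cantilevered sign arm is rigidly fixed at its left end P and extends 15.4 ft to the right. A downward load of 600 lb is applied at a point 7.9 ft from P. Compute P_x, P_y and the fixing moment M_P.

ΣF_x = 0: P_x = 0.
ΣF_y = 0: P_y − 600 = 0 → P_y = 600.0 lb.
ΣM about P: M_P − 600·7.9 = 0 → M_P = 4740 lb·ft.

P_x = 0, P_y = 600.0 lb, M_P = 4740 lb·ft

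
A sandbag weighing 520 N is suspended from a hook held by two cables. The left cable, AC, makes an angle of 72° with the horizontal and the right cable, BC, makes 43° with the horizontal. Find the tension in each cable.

ΣF_x = 0: −T_AC·cos72° + T_BC·cos43° = 0 → T_BC = 0.422527·T_AC.
ΣF_y = 0: T_AC·sin72° + T_BC·sin43° = 520.
Substitute: T_AC·(0.951057 + 0.422527·0.681998) = 520 → T_AC = 419.619 ≈ 419.6 N.
Then T_BC = 0.422527 × 419.619 = 177.3 N.

T_AC = 419.6 N, T_BC = 177.3 N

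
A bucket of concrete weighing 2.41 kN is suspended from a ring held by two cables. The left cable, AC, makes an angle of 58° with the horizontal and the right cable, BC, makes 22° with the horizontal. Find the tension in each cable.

T_AC = 2.269 kN, T_BC = 1.297 kN

ΣF_x = 0: −T_AC·cos58° + T_BC·cos22° = 0 → T_BC = 0.571536·T_AC.
ΣF_y = 0: T_AC·sin58° + T_BC·sin22° = 2.41.
Substitute: T_AC·(0.848048 + 0.571536·0.374607) = 2.41 → T_AC = 2.26898 ≈ 2.269 kN.
Then T_BC = 0.571536 × 2.26898 = 1.297 kN.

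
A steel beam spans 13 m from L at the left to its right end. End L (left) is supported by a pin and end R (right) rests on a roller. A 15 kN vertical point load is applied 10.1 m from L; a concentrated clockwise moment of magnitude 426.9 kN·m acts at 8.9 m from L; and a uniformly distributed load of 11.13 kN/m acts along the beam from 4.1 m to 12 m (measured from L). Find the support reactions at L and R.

Resultant of the distributed load: 11.13 × 7.9 = 87.927 kN at 8.05 m from L.
Taking moments about L: R_y·13 − 15·10.1 − 426.9 − (11.13·7.9)·8.05 = 0 → R_y = 1286.21235/13 = 98.9394 ≈ 98.94 kN.
ΣF_y = 0: L_y + 98.9394 − 15 − 11.13·7.9 = 0 → L_y = 3.988 kN.
ΣF_x = 0: no horizontal applied forces, so L_x = 0.

L_x = 0, L_y = 3.988 kN, R_y = 98.94 kN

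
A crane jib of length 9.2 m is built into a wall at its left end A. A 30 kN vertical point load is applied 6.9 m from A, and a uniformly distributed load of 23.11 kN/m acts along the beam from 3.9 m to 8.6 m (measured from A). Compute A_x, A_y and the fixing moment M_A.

Resultant of the distributed load: 23.11 × 4.7 = 108.617 kN at 6.25 m from A.
ΣF_x = 0: A_x = 0.
ΣF_y = 0: A_y − 30 − 23.11·4.7 = 0 → A_y = 138.6 kN.
ΣM about A: M_A − 30·6.9 − (23.11·4.7)·6.25 = 0 → M_A = 885.9 kN·m.

A_x = 0, A_y = 138.6 kN, M_A = 885.9 kN·m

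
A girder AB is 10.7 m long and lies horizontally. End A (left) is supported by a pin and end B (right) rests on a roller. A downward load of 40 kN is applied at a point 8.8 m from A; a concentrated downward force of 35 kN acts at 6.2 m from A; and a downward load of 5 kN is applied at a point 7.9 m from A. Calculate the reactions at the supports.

A_x = 0, A_y = 23.13 kN, B_y = 56.87 kN

Taking moments about A: B_y·10.7 − 40·8.8 − 35·6.2 − 5·7.9 = 0 → B_y = 608.5/10.7 = 56.8692 ≈ 56.87 kN.
ΣF_y = 0: A_y + 56.8692 − 40 − 35 − 5 = 0 → A_y = 23.13 kN.
ΣF_x = 0: no horizontal applied forces, so A_x = 0.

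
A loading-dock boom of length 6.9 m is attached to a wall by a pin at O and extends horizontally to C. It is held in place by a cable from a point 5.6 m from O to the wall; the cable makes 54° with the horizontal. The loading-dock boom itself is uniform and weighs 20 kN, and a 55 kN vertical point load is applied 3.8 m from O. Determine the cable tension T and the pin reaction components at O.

ΣM about O: T·sin54°·5.6 − 20·3.45 − 55·3.8 = 0 → T = 278/(5.6·0.809017) = 61.3619 ≈ 61.36 kN.
ΣF_x = 0: O_x − T·cos54° = 0 → O_x = 61.3619 × 0.587785 = 36.07 kN.
ΣF_y = 0: O_y + T·sin54° − 20 − 55 = 0 → O_y = 75 − 61.3619 × 0.809017 = 25.36 kN.

T = 61.36 kN, O_x = 36.07 kN, O_y = 25.36 kN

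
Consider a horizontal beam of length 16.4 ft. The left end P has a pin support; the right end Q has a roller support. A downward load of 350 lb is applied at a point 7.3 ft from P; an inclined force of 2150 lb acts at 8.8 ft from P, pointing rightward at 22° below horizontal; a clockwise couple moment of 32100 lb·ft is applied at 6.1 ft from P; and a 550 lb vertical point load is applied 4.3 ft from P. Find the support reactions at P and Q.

ΣM about P: Q_y·16.4 − 350·7.3 − 2150·sin22°·8.8 − 32100 − 550·4.3 = 0 → Q_y = 44107.6/16.4 = 2689.49 ≈ 2689 lb.
ΣF_y = 0: P_y + 2689.49 − 350 − 2150·sin22° − 550 = 0 → P_y = -984.1 lb.
ΣF_x = 0: P_x + 2150·cos22° = 0 → P_x = -1993 lb.

P_x = -1993 lb, P_y = -984.1 lb, Q_y = 2689 lb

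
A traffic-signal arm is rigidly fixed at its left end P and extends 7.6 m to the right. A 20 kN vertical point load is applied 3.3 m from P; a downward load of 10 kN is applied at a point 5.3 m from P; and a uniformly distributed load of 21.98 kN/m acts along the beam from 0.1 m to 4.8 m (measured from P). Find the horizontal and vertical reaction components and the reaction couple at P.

P_x = 0, P_y = 133.3 kN, M_P = 372.1 kN·m

Resultant of the distributed load: 21.98 × 4.7 = 103.306 kN at 2.45 m from P.
ΣF_x = 0: P_x = 0.
ΣF_y = 0: P_y − 20 − 10 − 21.98·4.7 = 0 → P_y = 133.3 kN.
ΣM about P: M_P − 20·3.3 − 10·5.3 − (21.98·4.7)·2.45 = 0 → M_P = 372.1 kN·m.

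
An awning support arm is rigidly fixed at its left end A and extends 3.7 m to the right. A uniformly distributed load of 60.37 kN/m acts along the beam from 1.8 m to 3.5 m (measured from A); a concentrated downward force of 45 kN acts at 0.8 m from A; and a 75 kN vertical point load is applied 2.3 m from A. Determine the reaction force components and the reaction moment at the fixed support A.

A_x = 0, A_y = 222.6 kN, M_A = 480.5 kN·m

Resultant of the distributed load: 60.37 × 1.7 = 102.629 kN at 2.65 m from A.
ΣF_x = 0: A_x = 0.
ΣF_y = 0: A_y − 60.37·1.7 − 45 − 75 = 0 → A_y = 222.6 kN.
ΣM about A: M_A − (60.37·1.7)·2.65 − 45·0.8 − 75·2.3 = 0 → M_A = 480.5 kN·m.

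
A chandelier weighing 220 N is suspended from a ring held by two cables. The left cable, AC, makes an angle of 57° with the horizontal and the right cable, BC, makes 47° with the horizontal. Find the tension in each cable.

ΣF_x = 0: −T_AC·cos57° + T_BC·cos47° = 0 → T_BC = 0.798593·T_AC.
ΣF_y = 0: T_AC·sin57° + T_BC·sin47° = 220.
Substitute: T_AC·(0.838671 + 0.798593·0.731354) = 220 → T_AC = 154.633 ≈ 154.6 N.
Then T_BC = 0.798593 × 154.633 = 123.5 N.

T_AC = 154.6 N, T_BC = 123.5 N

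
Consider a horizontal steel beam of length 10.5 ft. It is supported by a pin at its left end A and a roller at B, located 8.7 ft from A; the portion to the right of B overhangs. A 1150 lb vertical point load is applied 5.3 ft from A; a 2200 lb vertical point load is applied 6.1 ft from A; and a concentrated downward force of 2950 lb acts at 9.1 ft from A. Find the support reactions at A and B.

A_x = 0, A_y = 971.3 lb, B_y = 5329 lb

Moments about A: B_y·8.7 − 1150·5.3 − 2200·6.1 − 2950·9.1 = 0 → B_y = 46360/8.7 = 5328.74 ≈ 5329 lb.
ΣF_y = 0: A_y + 5328.74 − 1150 − 2200 − 2950 = 0 → A_y = 971.3 lb.
ΣF_x = 0: no horizontal applied forces, so A_x = 0.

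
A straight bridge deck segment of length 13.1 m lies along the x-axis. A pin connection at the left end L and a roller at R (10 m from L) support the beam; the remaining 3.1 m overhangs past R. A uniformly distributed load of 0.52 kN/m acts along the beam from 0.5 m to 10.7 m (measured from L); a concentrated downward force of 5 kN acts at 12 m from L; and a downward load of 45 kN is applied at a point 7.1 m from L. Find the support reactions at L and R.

L_x = 0, L_y = 14.38 kN, R_y = 40.92 kN

Resultant of the distributed load: 0.52 × 10.2 = 5.304 kN at 5.6 m from L.
ΣM about L: R_y·10 − (0.52·10.2)·5.6 − 5·12 − 45·7.1 = 0 → R_y = 409.2024/10 = 40.9202 ≈ 40.92 kN.
ΣF_y = 0: L_y + 40.9202 − 0.52·10.2 − 5 − 45 = 0 → L_y = 14.38 kN.
ΣF_x = 0: no horizontal applied forces, so L_x = 0.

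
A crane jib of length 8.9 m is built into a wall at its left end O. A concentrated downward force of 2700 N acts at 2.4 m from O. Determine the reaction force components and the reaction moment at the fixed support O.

ΣF_x = 0: O_x = 0.
ΣF_y = 0: O_y − 2700 = 0 → O_y = 2700 N.
ΣM about O: M_O − 2700·2.4 = 0 → M_O = 6480 N·m.

O_x = 0, O_y = 2700 N, M_O = 6480 N·m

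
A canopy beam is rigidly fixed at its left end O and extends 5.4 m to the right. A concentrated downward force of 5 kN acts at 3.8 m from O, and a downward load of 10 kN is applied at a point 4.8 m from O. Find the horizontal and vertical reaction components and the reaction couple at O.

O_x = 0, O_y = 15.00 kN, M_O = 67.00 kN·m

ΣF_x = 0: O_x = 0.
ΣF_y = 0: O_y − 5 − 10 = 0 → O_y = 15.00 kN.
ΣM about O: M_O − 5·3.8 − 10·4.8 = 0 → M_O = 67.00 kN·m.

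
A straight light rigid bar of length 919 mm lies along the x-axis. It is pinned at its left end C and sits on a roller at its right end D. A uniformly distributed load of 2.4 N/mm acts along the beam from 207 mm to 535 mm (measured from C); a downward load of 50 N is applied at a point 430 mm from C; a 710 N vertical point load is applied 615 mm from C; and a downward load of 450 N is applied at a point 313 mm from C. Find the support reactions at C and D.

C_x = 0, C_y = 1028 N, D_y = 969.6 N

Resultant of the distributed load: 2.4 × 328 = 787.2 N at 371 mm from C.
Taking moments about C: D_y·919 − (2.4·328)·371 − 50·430 − 710·615 − 450·313 = 0 → D_y = 891051.2/919 = 969.588 ≈ 969.6 N.
ΣF_y = 0: C_y + 969.588 − 2.4·328 − 50 − 710 − 450 = 0 → C_y = 1028 N.
ΣF_x = 0: no horizontal applied forces, so C_x = 0.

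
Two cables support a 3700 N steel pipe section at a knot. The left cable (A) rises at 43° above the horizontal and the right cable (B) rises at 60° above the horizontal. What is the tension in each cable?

ΣF_x = 0: −T_A·cos43° + T_B·cos60° = 0 → T_B = 1.46271·T_A.
ΣF_y = 0: T_A·sin43° + T_B·sin60° = 3700.
Substitute: T_A·(0.681998 + 1.46271·0.866025) = 3700 → T_A = 1898.66 ≈ 1899 N.
Then T_B = 1.46271 × 1898.66 = 2777 N.

T_A = 1899 N, T_B = 2777 N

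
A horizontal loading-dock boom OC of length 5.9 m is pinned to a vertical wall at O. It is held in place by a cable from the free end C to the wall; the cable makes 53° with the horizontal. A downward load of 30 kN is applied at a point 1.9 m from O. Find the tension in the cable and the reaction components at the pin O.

T = 12.10 kN, O_x = 7.280 kN, O_y = 20.34 kN

ΣM about O: T·sin53°·5.9 − 30·1.9 = 0 → T = 57/(5.9·0.798636) = 12.0969 ≈ 12.10 kN.
ΣF_x = 0: O_x − T·cos53° = 0 → O_x = 12.0969 × 0.601815 = 7.280 kN.
ΣF_y = 0: O_y + T·sin53° − 30 = 0 → O_y = 30 − 12.0969 × 0.798636 = 20.34 kN.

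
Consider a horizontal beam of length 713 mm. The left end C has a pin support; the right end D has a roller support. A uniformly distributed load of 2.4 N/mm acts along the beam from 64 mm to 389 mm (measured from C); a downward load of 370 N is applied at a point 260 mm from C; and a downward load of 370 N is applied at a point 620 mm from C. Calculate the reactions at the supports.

C_x = 0, C_y = 815.6 N, D_y = 704.4 N

Resultant of the distributed load: 2.4 × 325 = 780 N at 226.5 mm from C.
Taking moments about C: D_y·713 − (2.4·325)·226.5 − 370·260 − 370·620 = 0 → D_y = 502270/713 = 704.446 ≈ 704.4 N.
ΣF_y = 0: C_y + 704.446 − 2.4·325 − 370 − 370 = 0 → C_y = 815.6 N.
ΣF_x = 0: no horizontal applied forces, so C_x = 0.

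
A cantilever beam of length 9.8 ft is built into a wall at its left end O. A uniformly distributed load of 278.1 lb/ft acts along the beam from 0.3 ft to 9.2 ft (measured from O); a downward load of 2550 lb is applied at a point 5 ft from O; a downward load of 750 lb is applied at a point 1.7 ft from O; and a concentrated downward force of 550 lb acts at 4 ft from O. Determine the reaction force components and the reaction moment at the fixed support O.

O_x = 0, O_y = 6325 lb, M_O = 27980 lb·ft

Resultant of the distributed load: 278.1 × 8.9 = 2475.09 lb at 4.75 ft from O.
ΣF_x = 0: O_x = 0.
ΣF_y = 0: O_y − 278.1·8.9 − 2550 − 750 − 550 = 0 → O_y = 6325 lb.
ΣM about O: M_O − (278.1·8.9)·4.75 − 2550·5 − 750·1.7 − 550·4 = 0 → M_O = 27980 lb·ft.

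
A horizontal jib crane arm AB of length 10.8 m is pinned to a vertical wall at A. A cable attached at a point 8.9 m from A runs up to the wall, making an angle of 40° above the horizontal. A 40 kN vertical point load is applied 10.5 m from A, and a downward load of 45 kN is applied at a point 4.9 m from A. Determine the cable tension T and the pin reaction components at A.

ΣM about A: T·sin40°·8.9 − 40·10.5 − 45·4.9 = 0 → T = 640.5/(8.9·0.642788) = 111.96 ≈ 112.0 kN.
ΣF_x = 0: A_x − T·cos40° = 0 → A_x = 111.96 × 0.766044 = 85.77 kN.
ΣF_y = 0: A_y + T·sin40° − 40 − 45 = 0 → A_y = 85 − 111.96 × 0.642788 = 13.03 kN.

T = 112.0 kN, A_x = 85.77 kN, A_y = 13.03 kN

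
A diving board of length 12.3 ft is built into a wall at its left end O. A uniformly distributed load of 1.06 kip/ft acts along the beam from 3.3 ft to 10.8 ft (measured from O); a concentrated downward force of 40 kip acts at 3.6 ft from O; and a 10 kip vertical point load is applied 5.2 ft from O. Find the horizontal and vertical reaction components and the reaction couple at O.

O_x = 0, O_y = 57.95 kip, M_O = 252.0 kip·ft

Resultant of the distributed load: 1.06 × 7.5 = 7.95 kip at 7.05 ft from O.
ΣF_x = 0: O_x = 0.
ΣF_y = 0: O_y − 1.06·7.5 − 40 − 10 = 0 → O_y = 57.95 kip.
ΣM about O: M_O − (1.06·7.5)·7.05 − 40·3.6 − 10·5.2 = 0 → M_O = 252.0 kip·ft.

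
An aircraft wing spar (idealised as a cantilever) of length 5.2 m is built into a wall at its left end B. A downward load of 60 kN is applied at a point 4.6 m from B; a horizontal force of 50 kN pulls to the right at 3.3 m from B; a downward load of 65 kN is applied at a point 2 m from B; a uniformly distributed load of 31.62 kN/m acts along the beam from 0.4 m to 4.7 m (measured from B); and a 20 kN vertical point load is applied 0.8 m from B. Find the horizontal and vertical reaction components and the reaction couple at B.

Resultant of the distributed load: 31.62 × 4.3 = 135.966 kN at 2.55 m from B.
ΣF_x = 0: B_x + 50 = 0 → B_x = -50.00 kN.
ΣF_y = 0: B_y − 60 − 65 − 31.62·4.3 − 20 = 0 → B_y = 281.0 kN.
ΣM about B: M_B − 60·4.6 − 65·2 − (31.62·4.3)·2.55 − 20·0.8 = 0 → M_B = 768.7 kN·m.

B_x = -50.00 kN, B_y = 281.0 kN, M_B = 768.7 kN·m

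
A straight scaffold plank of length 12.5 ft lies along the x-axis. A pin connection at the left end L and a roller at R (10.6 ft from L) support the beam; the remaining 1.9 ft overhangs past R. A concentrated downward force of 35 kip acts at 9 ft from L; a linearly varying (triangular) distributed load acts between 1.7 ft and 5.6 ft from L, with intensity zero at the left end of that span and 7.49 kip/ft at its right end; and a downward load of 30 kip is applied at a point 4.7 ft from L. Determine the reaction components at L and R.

L_x = 0, L_y = 30.66 kip, R_y = 48.94 kip

Resultant of the triangular load: ½ × 7.49 × 3.9 = 14.6055 kip, acting at 4.3 ft from L (one-third of the span from the peak).
Moments about L: R_y·10.6 − 35·9 − (½·7.49·3.9)·4.3 − 30·4.7 = 0 → R_y = 518.80365/10.6 = 48.9437 ≈ 48.94 kip.
ΣF_y = 0: L_y + 48.9437 − 35 − ½·7.49·3.9 − 30 = 0 → L_y = 30.66 kip.
ΣF_x = 0: no horizontal applied forces, so L_x = 0.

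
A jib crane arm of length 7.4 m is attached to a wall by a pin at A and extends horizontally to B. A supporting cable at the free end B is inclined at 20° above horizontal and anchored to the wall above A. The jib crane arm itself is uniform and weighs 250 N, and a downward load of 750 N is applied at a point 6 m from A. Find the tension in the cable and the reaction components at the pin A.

ΣM about A: T·sin20°·7.4 − 250·3.7 − 750·6 = 0 → T = 5425/(7.4·0.34202) = 2143.47 ≈ 2143 N.
ΣF_x = 0: A_x − T·cos20° = 0 → A_x = 2143.47 × 0.939693 = 2014 N.
ΣF_y = 0: A_y + T·sin20° − 250 − 750 = 0 → A_y = 1000 − 2143.47 × 0.34202 = 266.9 N.

T = 2143 N, A_x = 2014 N, A_y = 266.9 N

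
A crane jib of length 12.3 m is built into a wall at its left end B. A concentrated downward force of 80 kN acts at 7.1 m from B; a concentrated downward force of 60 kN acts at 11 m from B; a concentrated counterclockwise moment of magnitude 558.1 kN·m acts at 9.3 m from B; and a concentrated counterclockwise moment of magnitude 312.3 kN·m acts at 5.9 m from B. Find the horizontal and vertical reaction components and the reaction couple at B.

B_x = 0, B_y = 140.0 kN, M_B = 357.6 kN·m

ΣF_x = 0: B_x = 0.
ΣF_y = 0: B_y − 80 − 60 = 0 → B_y = 140.0 kN.
ΣM about B: M_B − 80·7.1 − 60·11 + 558.1 + 312.3 = 0 → M_B = 357.6 kN·m.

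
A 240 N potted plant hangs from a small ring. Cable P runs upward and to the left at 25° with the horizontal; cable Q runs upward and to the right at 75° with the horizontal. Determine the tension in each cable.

ΣF_x = 0: −T_P·cos25° + T_Q·cos75° = 0 → T_Q = 3.5017·T_P.
ΣF_y = 0: T_P·sin25° + T_Q·sin75° = 240.
Substitute: T_P·(0.422618 + 3.5017·0.965926) = 240 → T_P = 63.0749 ≈ 63.07 N.
Then T_Q = 3.5017 × 63.0749 = 220.9 N.

T_P = 63.07 N, T_Q = 220.9 N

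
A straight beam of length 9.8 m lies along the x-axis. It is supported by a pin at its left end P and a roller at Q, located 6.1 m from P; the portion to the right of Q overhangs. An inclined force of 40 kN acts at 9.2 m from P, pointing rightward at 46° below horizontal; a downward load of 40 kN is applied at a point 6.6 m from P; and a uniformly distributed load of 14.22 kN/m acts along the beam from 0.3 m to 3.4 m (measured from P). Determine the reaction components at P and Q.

P_x = -27.79 kN, P_y = 12.81 kN, Q_y = 100.0 kN

Resultant of the distributed load: 14.22 × 3.1 = 44.082 kN at 1.85 m from P.
ΣM about P: Q_y·6.1 − 40·sin46°·9.2 − 40·6.6 − (14.22·3.1)·1.85 = 0 → Q_y = 610.269/6.1 = 100.044 ≈ 100.0 kN.
ΣF_y = 0: P_y + 100.044 − 40·sin46° − 40 − 14.22·3.1 = 0 → P_y = 12.81 kN.
ΣF_x = 0: P_x + 40·cos46° = 0 → P_x = -27.79 kN.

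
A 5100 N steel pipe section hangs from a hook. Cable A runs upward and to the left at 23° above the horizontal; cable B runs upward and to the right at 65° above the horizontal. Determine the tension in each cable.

T_A = 2157 N, T_B = 4697 N

ΣF_x = 0: −T_A·cos23° + T_B·cos65° = 0 → T_B = 2.1781·T_A.
ΣF_y = 0: T_A·sin23° + T_B·sin65° = 5100.
Substitute: T_A·(0.390731 + 2.1781·0.906308) = 5100 → T_A = 2156.67 ≈ 2157 N.
Then T_B = 2.1781 × 2156.67 = 4697 N.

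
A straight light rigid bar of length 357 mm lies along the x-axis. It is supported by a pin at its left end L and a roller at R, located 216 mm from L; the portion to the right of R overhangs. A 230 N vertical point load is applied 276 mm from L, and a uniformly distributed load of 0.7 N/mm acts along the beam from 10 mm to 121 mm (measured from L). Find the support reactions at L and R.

Resultant of the distributed load: 0.7 × 111 = 77.7 N at 65.5 mm from L.
ΣM about L: R_y·216 − 230·276 − (0.7·111)·65.5 = 0 → R_y = 68569.35/216 = 317.451 ≈ 317.5 N.
ΣF_y = 0: L_y + 317.451 − 230 − 0.7·111 = 0 → L_y = -9.751 N.
ΣF_x = 0: no horizontal applied forces, so L_x = 0.

L_x = 0, L_y = -9.751 N, R_y = 317.5 N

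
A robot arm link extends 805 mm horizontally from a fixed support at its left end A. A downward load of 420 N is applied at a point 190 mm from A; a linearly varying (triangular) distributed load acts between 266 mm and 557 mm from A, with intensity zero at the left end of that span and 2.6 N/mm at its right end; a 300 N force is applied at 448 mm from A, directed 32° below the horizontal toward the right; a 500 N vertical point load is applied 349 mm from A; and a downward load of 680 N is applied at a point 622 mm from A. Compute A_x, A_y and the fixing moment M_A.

A_x = -254.4 N, A_y = 2137 N, M_A = 922500 N·mm

Resultant of the triangular load: ½ × 2.6 × 291 = 378.3 N, acting at 460 mm from A (one-third of the span from the peak).
ΣF_x = 0: A_x + 300·cos32° = 0 → A_x = -254.4 N.
ΣF_y = 0: A_y − 420 − ½·2.6·291 − 300·sin32° − 500 − 680 = 0 → A_y = 2137 N.
ΣM about A: M_A − 420·190 − (½·2.6·291)·460 − 300·sin32°·448 − 500·349 − 680·622 = 0 → M_A = 922500 N·mm.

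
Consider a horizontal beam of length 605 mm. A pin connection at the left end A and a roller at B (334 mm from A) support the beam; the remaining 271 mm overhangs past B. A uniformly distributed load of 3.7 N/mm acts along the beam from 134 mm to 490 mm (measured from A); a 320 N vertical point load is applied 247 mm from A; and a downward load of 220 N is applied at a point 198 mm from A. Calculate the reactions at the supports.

Resultant of the distributed load: 3.7 × 356 = 1317.2 N at 312 mm from A.
Moments about A: B_y·334 − (3.7·356)·312 − 320·247 − 220·198 = 0 → B_y = 533566.4/334 = 1597.5 ≈ 1598 N.
ΣF_y = 0: A_y + 1597.5 − 3.7·356 − 320 − 220 = 0 → A_y = 259.7 N.
ΣF_x = 0: no horizontal applied forces, so A_x = 0.

A_x = 0, A_y = 259.7 N, B_y = 1598 N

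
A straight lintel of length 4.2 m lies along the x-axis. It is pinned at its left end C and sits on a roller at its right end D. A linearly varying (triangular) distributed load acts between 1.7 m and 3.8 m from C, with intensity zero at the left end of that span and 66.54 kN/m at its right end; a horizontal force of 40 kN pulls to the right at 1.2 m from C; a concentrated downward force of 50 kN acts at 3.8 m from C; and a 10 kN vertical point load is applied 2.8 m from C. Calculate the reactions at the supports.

Resultant of the triangular load: ½ × 66.54 × 2.1 = 69.867 kN, acting at 3.1 m from C (one-third of the span from the peak).
ΣM about C: D_y·4.2 − (½·66.54·2.1)·3.1 − 50·3.8 − 10·2.8 = 0 → D_y = 434.5877/4.2 = 103.473 ≈ 103.5 kN.
ΣF_y = 0: C_y + 103.473 − ½·66.54·2.1 − 50 − 10 = 0 → C_y = 26.39 kN.
ΣF_x = 0: C_x + 40 = 0 → C_x = -40.00 kN.

C_x = -40.00 kN, C_y = 26.39 kN, D_y = 103.5 kN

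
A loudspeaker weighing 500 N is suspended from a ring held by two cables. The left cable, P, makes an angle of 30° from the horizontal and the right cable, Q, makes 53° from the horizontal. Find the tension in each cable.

ΣF_x = 0: −T_P·cos30° + T_Q·cos53° = 0 → T_Q = 1.43902·T_P.
ΣF_y = 0: T_P·sin30° + T_Q·sin53° = 500.
Substitute: T_P·(0.5 + 1.43902·0.798636) = 500 → T_P = 303.168 ≈ 303.2 N.
Then T_Q = 1.43902 × 303.168 = 436.3 N.

T_P = 303.2 N, T_Q = 436.3 N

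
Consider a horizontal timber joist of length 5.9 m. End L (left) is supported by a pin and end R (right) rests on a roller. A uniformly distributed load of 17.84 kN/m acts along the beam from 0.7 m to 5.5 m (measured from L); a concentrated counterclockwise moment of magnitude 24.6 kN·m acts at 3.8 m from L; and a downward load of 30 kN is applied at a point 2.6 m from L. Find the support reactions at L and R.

Resultant of the distributed load: 17.84 × 4.8 = 85.632 kN at 3.1 m from L.
ΣM about L: R_y·5.9 − (17.84·4.8)·3.1 + 24.6 − 30·2.6 = 0 → R_y = 318.8592/5.9 = 54.0439 ≈ 54.04 kN.
ΣF_y = 0: L_y + 54.0439 − 17.84·4.8 − 30 = 0 → L_y = 61.59 kN.
ΣF_x = 0: no horizontal applied forces, so L_x = 0.

L_x = 0, L_y = 61.59 kN, R_y = 54.04 kN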